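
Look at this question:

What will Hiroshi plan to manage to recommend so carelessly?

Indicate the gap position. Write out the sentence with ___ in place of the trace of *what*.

Pre-movement form: Hiroshi will plan to manage to recommend what so carelessly.
'what' functions as the direct object of 'recommend'. The gap is right after 'recommend'.

What will Hiroshi plan to manage to recommend ___ so carelessly?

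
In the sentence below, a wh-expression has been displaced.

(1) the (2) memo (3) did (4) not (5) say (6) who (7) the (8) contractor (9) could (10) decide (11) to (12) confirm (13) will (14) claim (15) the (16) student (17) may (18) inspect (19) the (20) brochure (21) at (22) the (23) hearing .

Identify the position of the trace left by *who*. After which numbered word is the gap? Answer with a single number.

12

Before movement: The contractor could decide to confirm who will claim the student may inspect the brochure at the hearing.
'who' functions as the subject of the clause embedded under 'confirm'. Fronting leaves a gap immediately after 'confirm':
The memo did not say who the contractor could decide to confirm ___ will claim the student may inspect the brochure at the hearing.
'confirm' is word 12.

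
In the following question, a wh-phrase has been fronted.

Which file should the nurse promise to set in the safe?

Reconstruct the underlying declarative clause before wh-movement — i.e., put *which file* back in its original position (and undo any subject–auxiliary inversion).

'which file' functions as the direct object of 'set'. Fronting leaves a gap immediately after 'set':
Which file should the nurse promise to set ___ in the safe?

The nurse should promise to set which file in the safe.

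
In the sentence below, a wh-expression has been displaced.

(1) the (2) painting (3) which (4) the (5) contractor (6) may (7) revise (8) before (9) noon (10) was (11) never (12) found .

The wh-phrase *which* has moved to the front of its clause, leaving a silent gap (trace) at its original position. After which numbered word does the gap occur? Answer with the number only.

7

'which' functions as the direct object of 'revise'. It moves to the left edge, and the trace sits right after 'revise':
The painting which the contractor may revise ___ before noon was never found.
'revise' is word 7.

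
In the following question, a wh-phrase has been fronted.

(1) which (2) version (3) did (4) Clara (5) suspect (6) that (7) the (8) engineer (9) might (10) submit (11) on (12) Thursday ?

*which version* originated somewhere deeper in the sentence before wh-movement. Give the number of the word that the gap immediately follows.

10

In situ: Clara did suspect that the engineer might submit which version on Thursday.
'which version' functions as the direct object of 'submit'. Wh-movement fronts it, leaving a gap right after 'submit':
Which version did Clara suspect that the engineer might submit ___ on Thursday?
'submit' is word 10.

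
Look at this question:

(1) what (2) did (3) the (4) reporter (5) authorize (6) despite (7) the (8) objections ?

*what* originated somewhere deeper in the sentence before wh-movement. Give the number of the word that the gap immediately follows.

Pre-movement form: The reporter did authorize what despite the objections.
'what' is the direct object of 'authorize'. It moves to the left edge, and the trace sits right after 'authorize':
What did the reporter authorize ___ despite the objections?
'authorize' is word 5.

5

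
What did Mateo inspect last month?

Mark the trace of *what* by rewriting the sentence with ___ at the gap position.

What did Mateo inspect ___ last month?

In situ: Mateo did inspect what last month.
'what' functions as the direct object of 'inspect'. The gap is right after 'inspect'.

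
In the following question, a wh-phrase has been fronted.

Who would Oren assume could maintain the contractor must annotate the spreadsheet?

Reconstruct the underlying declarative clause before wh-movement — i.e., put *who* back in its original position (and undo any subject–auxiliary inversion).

Oren would assume who could maintain the contractor must annotate the spreadsheet.

'who' functions as the subject of the clause embedded under 'assume'. Fronting leaves a gap immediately after 'assume':
Who would Oren assume ___ could maintain the contractor must annotate the spreadsheet?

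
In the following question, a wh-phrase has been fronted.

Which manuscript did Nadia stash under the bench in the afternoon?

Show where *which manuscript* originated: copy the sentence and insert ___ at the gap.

Which manuscript did Nadia stash ___ under the bench in the afternoon?

Pre-movement form: Nadia did stash which manuscript under the bench in the afternoon.
The filler 'which manuscript' is interpreted as the direct object of 'stash'. The gap is right after 'stash'.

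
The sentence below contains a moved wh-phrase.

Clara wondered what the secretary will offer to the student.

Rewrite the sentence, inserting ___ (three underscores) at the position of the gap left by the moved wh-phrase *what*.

Clara wondered what the secretary will offer ___ to the student.

Underlying clause: The secretary will offer what to the student.
The filler 'what' is interpreted as the direct object of 'offer'. The gap is right after 'offer'.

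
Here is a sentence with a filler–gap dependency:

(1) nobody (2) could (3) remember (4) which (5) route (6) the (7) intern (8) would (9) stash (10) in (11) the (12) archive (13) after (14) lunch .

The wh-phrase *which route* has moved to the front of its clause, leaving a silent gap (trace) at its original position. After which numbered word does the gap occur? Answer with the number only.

Underlying clause: The intern would stash which route in the archive after lunch.
'which route' is the direct object of 'stash'. Fronting leaves a gap immediately after 'stash':
Nobody could remember which route the intern would stash ___ in the archive after lunch.
'stash' is word 9.

9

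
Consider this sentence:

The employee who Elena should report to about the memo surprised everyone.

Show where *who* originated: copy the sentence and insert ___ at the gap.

'who' functions as the object of the preposition 'to'. The gap is right after 'to'.

The employee who Elena should report to ___ about the memo surprised everyone.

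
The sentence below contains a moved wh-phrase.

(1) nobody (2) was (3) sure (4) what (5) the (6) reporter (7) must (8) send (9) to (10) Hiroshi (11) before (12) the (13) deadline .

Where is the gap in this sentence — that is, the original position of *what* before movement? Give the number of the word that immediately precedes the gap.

In situ: The reporter must send what to Hiroshi before the deadline.
The filler 'what' is interpreted as the direct object of 'send'. It moves to the left edge, and the trace sits right after 'send':
Nobody was sure what the reporter must send ___ to Hiroshi before the deadline.
'send' is word 8.

8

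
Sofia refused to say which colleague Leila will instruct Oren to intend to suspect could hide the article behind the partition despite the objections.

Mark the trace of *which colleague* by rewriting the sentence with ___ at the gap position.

Underlying clause: Leila will instruct Oren to intend to suspect which colleague could hide the article behind the partition despite the objections.
The filler 'which colleague' is interpreted as the subject of the clause embedded under 'suspect'. The gap is right after 'suspect'.

Sofia refused to say which colleague Leila will instruct Oren to intend to suspect ___ could hide the article behind the partition despite the objections.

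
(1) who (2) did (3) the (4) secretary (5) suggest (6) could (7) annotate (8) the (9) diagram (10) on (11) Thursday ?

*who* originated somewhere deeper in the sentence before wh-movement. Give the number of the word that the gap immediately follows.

5

In situ: The secretary did suggest who could annotate the diagram on Thursday.
'who' functions as the subject of the clause embedded under 'suggest'. Fronting leaves a gap immediately after 'suggest':
Who did the secretary suggest ___ could annotate the diagram on Thursday?
'suggest' is word 5.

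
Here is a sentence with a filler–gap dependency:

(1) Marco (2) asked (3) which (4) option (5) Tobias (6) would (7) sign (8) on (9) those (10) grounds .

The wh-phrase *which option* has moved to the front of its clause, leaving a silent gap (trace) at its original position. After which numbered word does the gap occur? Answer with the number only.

7

Pre-movement form: Tobias would sign which option on those grounds.
'which option' is the direct object of 'sign'. Fronting leaves a gap immediately after 'sign':
Marco asked which option Tobias would sign ___ on those grounds.
'sign' is word 7.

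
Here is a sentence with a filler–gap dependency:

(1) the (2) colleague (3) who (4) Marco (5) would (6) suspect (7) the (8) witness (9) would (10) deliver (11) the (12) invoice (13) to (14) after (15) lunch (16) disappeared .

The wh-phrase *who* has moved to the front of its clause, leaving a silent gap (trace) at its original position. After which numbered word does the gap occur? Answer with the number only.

'who' is the object of the preposition 'to' (recipient of 'deliver'). It moves to the left edge, and the trace sits right after 'to':
The colleague who Marco would suspect the witness would deliver the invoice to ___ after lunch disappeared.
'to' is word 13.

13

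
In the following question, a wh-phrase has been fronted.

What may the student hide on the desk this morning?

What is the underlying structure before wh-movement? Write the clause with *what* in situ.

The student may hide what on the desk this morning.

'what' is the direct object of 'hide'. Wh-movement fronts it, leaving a gap right after 'hide':
What may the student hide ___ on the desk this morning?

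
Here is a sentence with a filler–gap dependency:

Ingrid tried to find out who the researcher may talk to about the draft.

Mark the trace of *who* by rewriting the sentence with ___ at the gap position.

Pre-movement form: The researcher may talk to who about the draft.
'who' functions as the object of the preposition 'to'. The gap is right after 'to'.

Ingrid tried to find out who the researcher may talk to ___ about the draft.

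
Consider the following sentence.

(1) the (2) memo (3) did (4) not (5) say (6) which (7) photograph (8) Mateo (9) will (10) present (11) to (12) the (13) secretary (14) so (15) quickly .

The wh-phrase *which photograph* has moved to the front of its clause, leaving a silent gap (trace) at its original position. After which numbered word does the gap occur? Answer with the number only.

10

Pre-movement form: Mateo will present which photograph to the secretary so quickly.
'which photograph' is the direct object of 'present'. It moves to the left edge, and the trace sits right after 'present':
The memo did not say which photograph Mateo will present ___ to the secretary so quickly.
'present' is word 10.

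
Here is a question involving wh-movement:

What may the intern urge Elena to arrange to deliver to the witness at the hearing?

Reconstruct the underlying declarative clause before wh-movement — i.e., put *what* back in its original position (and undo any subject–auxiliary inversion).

'what' is the direct object of 'deliver'. It moves to the left edge, and the trace sits right after 'deliver':
What may the intern urge Elena to arrange to deliver ___ to the witness at the hearing?

The intern may urge Elena to arrange to deliver what to the witness at the hearing.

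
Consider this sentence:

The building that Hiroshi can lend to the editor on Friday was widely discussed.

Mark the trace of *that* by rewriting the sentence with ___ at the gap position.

The filler 'that' is interpreted as the direct object of 'lend'. The gap is right after 'lend'.

The building that Hiroshi can lend ___ to the editor on Friday was widely discussed.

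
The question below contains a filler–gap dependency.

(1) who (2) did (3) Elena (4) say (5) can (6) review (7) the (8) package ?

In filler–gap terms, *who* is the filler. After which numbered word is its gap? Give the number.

Before movement: Elena did say who can review the package.
'who' functions as the subject of the clause embedded under 'say'. It moves to the left edge, and the trace sits right after 'say':
Who did Elena say ___ can review the package?
'say' is word 4.

4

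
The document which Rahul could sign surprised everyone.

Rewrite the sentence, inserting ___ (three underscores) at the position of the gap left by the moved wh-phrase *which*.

'which' functions as the direct object of 'sign'. The gap is right after 'sign'.

The document which Rahul could sign ___ surprised everyone.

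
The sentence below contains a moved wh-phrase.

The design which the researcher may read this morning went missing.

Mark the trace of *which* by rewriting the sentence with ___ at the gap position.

The design which the researcher may read ___ this morning went missing.

'which' is the direct object of 'read'. The gap is right after 'read'.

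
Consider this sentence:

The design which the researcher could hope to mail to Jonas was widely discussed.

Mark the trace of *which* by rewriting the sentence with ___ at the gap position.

The design which the researcher could hope to mail ___ to Jonas was widely discussed.

The filler 'which' is interpreted as the direct object of 'mail'. The gap is right after 'mail'.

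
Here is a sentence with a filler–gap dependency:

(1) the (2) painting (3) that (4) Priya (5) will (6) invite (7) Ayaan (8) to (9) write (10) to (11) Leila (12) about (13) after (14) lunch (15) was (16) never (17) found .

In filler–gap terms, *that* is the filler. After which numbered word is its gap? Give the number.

'that' functions as the object of the preposition 'about'. Fronting leaves a gap immediately after 'about':
The painting that Priya will invite Ayaan to write to Leila about ___ after lunch was never found.
'about' is word 12.

12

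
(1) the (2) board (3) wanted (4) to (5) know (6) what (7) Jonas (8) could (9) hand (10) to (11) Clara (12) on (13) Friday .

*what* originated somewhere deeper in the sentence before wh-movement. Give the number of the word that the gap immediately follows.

Pre-movement form: Jonas could hand what to Clara on Friday.
'what' is the direct object of 'hand'. It moves to the left edge, and the trace sits right after 'hand':
The board wanted to know what Jonas could hand ___ to Clara on Friday.
'hand' is word 9.

9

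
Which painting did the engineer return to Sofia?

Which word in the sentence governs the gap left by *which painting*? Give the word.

return

Underlying clause: The engineer did return which painting to Sofia.
The filler 'which painting' is interpreted as the direct object of 'return'. Wh-movement fronts it, leaving a gap right after 'return':
Which painting did the engineer return ___ to Sofia?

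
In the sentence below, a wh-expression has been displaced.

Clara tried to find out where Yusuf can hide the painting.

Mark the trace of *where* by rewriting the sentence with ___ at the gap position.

Pre-movement form: Yusuf can hide the painting where.
'where' is the locative complement of 'hide'. The gap is right after 'painting'.

Clara tried to find out where Yusuf can hide the painting ___.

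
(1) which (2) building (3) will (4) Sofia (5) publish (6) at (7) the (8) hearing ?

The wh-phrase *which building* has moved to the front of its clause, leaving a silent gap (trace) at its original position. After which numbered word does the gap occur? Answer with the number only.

Underlying clause: Sofia will publish which building at the hearing.
'which building' is the direct object of 'publish'. Wh-movement fronts it, leaving a gap right after 'publish':
Which building will Sofia publish ___ at the hearing?
'publish' is word 5.

5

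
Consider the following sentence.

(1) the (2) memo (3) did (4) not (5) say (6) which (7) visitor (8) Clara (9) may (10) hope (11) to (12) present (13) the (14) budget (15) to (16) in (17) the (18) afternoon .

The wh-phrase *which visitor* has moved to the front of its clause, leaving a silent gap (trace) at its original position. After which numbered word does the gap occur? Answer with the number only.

Underlying clause: Clara may hope to present the budget to which visitor in the afternoon.
The filler 'which visitor' is interpreted as the object of the preposition 'to' (recipient of 'present'). Fronting leaves a gap immediately after 'to':
The memo did not say which visitor Clara may hope to present the budget to ___ in the afternoon.
'to' is word 15.

15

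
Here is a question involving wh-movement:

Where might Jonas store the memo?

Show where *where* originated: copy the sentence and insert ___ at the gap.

Where might Jonas store the memo ___?

Before movement: Jonas might store the memo where.
'where' functions as the locative complement of 'store'. The gap is right after 'memo'.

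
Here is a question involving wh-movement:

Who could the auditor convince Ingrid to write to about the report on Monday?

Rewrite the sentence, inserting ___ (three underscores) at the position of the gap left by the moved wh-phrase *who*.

Who could the auditor convince Ingrid to write to ___ about the report on Monday?

Underlying clause: The auditor could convince Ingrid to write to who about the report on Monday.
'who' functions as the object of the preposition 'to'. The gap is right after 'to'.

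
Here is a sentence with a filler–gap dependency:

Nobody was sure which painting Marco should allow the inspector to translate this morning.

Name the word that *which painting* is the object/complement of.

Underlying clause: Marco should allow the inspector to translate which painting this morning.
'which painting' functions as the direct object of 'translate'. Fronting leaves a gap immediately after 'translate':
Nobody was sure which painting Marco should allow the inspector to translate ___ this morning.

translate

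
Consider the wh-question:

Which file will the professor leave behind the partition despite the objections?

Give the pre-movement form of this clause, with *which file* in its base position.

The professor will leave which file behind the partition despite the objections.

'which file' functions as the direct object of 'leave'. Fronting leaves a gap immediately after 'leave':
Which file will the professor leave ___ behind the partition despite the objections?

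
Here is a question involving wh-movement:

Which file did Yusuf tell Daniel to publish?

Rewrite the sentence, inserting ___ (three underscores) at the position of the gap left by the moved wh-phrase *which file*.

Underlying clause: Yusuf did tell Daniel to publish which file.
The filler 'which file' is interpreted as the direct object of 'publish'. The gap is right after 'publish'.

Which file did Yusuf tell Daniel to publish ___?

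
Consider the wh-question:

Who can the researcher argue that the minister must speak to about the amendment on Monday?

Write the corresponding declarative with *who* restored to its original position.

'who' functions as the object of the preposition 'to'. Fronting leaves a gap immediately after 'to':
Who can the researcher argue that the minister must speak to ___ about the amendment on Monday?

The researcher can argue that the minister must speak to who about the amendment on Monday.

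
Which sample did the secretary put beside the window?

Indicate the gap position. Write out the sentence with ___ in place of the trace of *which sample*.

Before movement: The secretary did put which sample beside the window.
'which sample' functions as the direct object of 'put'. The gap is right after 'put'.

Which sample did the secretary put ___ beside the window?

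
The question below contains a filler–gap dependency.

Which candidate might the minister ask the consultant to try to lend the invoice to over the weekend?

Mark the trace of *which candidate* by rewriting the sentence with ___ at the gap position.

Which candidate might the minister ask the consultant to try to lend the invoice to ___ over the weekend?

Pre-movement form: The minister might ask the consultant to try to lend the invoice to which candidate over the weekend.
'which candidate' functions as the object of the preposition 'to' (recipient of 'lend'). The gap is right after 'to'.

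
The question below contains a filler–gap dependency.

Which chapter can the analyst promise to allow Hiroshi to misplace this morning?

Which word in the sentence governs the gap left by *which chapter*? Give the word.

Before movement: The analyst can promise to allow Hiroshi to misplace which chapter this morning.
'which chapter' is the direct object of 'misplace'. Wh-movement fronts it, leaving a gap right after 'misplace':
Which chapter can the analyst promise to allow Hiroshi to misplace ___ this morning?

misplace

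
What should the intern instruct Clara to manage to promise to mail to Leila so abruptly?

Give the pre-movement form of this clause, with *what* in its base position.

The intern should instruct Clara to manage to promise to mail what to Leila so abruptly.

The filler 'what' is interpreted as the direct object of 'mail'. It moves to the left edge, and the trace sits right after 'mail':
What should the intern instruct Clara to manage to promise to mail ___ to Leila so abruptly?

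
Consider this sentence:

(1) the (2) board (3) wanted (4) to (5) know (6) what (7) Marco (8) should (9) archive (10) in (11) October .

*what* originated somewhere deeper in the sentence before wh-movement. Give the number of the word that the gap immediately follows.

9

Underlying clause: Marco should archive what in October.
'what' is the direct object of 'archive'. It moves to the left edge, and the trace sits right after 'archive':
The board wanted to know what Marco should archive ___ in October.
'archive' is word 9.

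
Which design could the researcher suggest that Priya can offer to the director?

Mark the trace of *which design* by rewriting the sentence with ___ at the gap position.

Underlying clause: The researcher could suggest that Priya can offer which design to the director.
'which design' is the direct object of 'offer'. The gap is right after 'offer'.

Which design could the researcher suggest that Priya can offer ___ to the director?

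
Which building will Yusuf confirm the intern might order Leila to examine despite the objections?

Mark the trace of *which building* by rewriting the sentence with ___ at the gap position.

Which building will Yusuf confirm the intern might order Leila to examine ___ despite the objections?

Pre-movement form: Yusuf will confirm the intern might order Leila to examine which building despite the objections.
'which building' is the direct object of 'examine'. The gap is right after 'examine'.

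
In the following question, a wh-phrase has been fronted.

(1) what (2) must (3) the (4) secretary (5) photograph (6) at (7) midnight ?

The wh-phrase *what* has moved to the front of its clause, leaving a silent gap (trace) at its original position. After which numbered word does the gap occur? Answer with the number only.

Pre-movement form: The secretary must photograph what at midnight.
The filler 'what' is interpreted as the direct object of 'photograph'. Fronting leaves a gap immediately after 'photograph':
What must the secretary photograph ___ at midnight?
'photograph' is word 5.

5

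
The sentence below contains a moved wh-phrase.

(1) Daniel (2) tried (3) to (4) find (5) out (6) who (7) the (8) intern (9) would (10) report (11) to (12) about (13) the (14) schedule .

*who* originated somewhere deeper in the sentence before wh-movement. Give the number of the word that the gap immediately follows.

11

Underlying clause: The intern would report to who about the schedule.
'who' is the object of the preposition 'to'. Wh-movement fronts it, leaving a gap right after 'to':
Daniel tried to find out who the intern would report to ___ about the schedule.
'to' is word 11.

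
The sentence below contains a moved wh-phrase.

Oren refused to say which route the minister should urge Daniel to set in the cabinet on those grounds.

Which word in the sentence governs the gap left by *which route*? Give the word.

set

Pre-movement form: The minister should urge Daniel to set which route in the cabinet on those grounds.
'which route' is the direct object of 'set'. Fronting leaves a gap immediately after 'set':
Oren refused to say which route the minister should urge Daniel to set ___ in the cabinet on those grounds.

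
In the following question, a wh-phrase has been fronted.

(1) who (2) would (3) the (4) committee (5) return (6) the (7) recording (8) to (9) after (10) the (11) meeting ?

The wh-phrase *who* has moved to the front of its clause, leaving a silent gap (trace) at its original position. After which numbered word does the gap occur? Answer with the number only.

Underlying clause: The committee would return the recording to who after the meeting.
The filler 'who' is interpreted as the object of the preposition 'to' (recipient of 'return'). Fronting leaves a gap immediately after 'to':
Who would the committee return the recording to ___ after the meeting?
'to' is word 8.

8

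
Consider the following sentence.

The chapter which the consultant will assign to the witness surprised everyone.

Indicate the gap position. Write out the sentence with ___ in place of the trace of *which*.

The chapter which the consultant will assign ___ to the witness surprised everyone.

The filler 'which' is interpreted as the direct object of 'assign'. The gap is right after 'assign'.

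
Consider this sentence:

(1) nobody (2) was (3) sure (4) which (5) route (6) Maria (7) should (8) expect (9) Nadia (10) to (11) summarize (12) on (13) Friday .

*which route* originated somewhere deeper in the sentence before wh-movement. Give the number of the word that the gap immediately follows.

11

Pre-movement form: Maria should expect Nadia to summarize which route on Friday.
The filler 'which route' is interpreted as the direct object of 'summarize'. Wh-movement fronts it, leaving a gap right after 'summarize':
Nobody was sure which route Maria should expect Nadia to summarize ___ on Friday.
'summarize' is word 11.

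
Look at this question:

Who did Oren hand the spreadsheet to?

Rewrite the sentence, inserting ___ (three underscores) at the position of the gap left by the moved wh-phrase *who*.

In situ: Oren did hand the spreadsheet to who.
'who' is the object of the preposition 'to' (recipient of 'hand'). The gap is right after 'to'.

Who did Oren hand the spreadsheet to ___?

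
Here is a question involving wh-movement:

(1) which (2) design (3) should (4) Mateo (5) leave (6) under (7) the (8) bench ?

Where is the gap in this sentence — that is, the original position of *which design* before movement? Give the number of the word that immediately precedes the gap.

5

Before movement: Mateo should leave which design under the bench.
'which design' is the direct object of 'leave'. It moves to the left edge, and the trace sits right after 'leave':
Which design should Mateo leave ___ under the bench?
'leave' is word 5.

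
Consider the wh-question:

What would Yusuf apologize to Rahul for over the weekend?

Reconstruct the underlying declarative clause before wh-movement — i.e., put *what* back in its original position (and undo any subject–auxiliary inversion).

'what' is the object of the preposition 'for'. Wh-movement fronts it, leaving a gap right after 'for':
What would Yusuf apologize to Rahul for ___ over the weekend?

Yusuf would apologize to Rahul for what over the weekend.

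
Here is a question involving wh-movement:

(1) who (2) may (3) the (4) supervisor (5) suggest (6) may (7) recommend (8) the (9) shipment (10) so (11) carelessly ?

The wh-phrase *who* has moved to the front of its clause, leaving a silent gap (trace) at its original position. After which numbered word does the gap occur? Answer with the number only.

5

In situ: The supervisor may suggest who may recommend the shipment so carelessly.
'who' is the subject of the clause embedded under 'suggest'. It moves to the left edge, and the trace sits right after 'suggest':
Who may the supervisor suggest ___ may recommend the shipment so carelessly?
'suggest' is word 5.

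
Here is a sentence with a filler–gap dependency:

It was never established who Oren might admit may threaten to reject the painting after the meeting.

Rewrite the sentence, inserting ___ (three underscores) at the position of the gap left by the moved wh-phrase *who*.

Before movement: Oren might admit who may threaten to reject the painting after the meeting.
'who' functions as the subject of the clause embedded under 'admit'. The gap is right after 'admit'.

It was never established who Oren might admit ___ may threaten to reject the painting after the meeting.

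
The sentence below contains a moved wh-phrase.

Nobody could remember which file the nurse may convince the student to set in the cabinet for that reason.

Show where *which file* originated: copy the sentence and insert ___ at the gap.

Nobody could remember which file the nurse may convince the student to set ___ in the cabinet for that reason.

Before movement: The nurse may convince the student to set which file in the cabinet for that reason.
'which file' is the direct object of 'set'. The gap is right after 'set'.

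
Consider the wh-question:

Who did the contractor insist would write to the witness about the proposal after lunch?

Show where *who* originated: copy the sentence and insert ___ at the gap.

Pre-movement form: The contractor did insist who would write to the witness about the proposal after lunch.
'who' functions as the subject of the clause embedded under 'insist'. The gap is right after 'insist'.

Who did the contractor insist ___ would write to the witness about the proposal after lunch?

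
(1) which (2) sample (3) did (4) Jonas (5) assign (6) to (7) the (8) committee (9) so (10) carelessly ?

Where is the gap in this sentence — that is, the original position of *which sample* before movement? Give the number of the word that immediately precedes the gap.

5

In situ: Jonas did assign which sample to the committee so carelessly.
The filler 'which sample' is interpreted as the direct object of 'assign'. Fronting leaves a gap immediately after 'assign':
Which sample did Jonas assign ___ to the committee so carelessly?
'assign' is word 5.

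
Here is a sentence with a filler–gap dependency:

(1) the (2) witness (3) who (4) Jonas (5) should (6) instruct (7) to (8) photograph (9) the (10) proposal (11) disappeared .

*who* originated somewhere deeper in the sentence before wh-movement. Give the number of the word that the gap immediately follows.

'who' functions as the direct object of 'instruct'. Wh-movement fronts it, leaving a gap right after 'instruct':
The witness who Jonas should instruct ___ to photograph the proposal disappeared.
'instruct' is word 6.

6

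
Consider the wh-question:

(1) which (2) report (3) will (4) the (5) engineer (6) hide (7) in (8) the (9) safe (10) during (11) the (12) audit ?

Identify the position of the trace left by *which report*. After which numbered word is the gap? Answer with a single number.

Pre-movement form: The engineer will hide which report in the safe during the audit.
'which report' functions as the direct object of 'hide'. It moves to the left edge, and the trace sits right after 'hide':
Which report will the engineer hide ___ in the safe during the audit?
'hide' is word 6.

6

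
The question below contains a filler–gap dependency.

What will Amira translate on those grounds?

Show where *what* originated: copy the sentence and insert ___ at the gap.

What will Amira translate ___ on those grounds?

Before movement: Amira will translate what on those grounds.
'what' is the direct object of 'translate'. The gap is right after 'translate'.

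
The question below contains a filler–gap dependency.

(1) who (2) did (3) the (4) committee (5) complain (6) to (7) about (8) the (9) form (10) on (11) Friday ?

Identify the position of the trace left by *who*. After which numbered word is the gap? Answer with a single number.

Underlying clause: The committee did complain to who about the form on Friday.
'who' is the object of the preposition 'to'. Wh-movement fronts it, leaving a gap right after 'to':
Who did the committee complain to ___ about the form on Friday?
'to' is word 6.

6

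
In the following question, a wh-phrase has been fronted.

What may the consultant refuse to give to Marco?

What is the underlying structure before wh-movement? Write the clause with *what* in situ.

'what' is the direct object of 'give'. Fronting leaves a gap immediately after 'give':
What may the consultant refuse to give ___ to Marco?

The consultant may refuse to give what to Marco.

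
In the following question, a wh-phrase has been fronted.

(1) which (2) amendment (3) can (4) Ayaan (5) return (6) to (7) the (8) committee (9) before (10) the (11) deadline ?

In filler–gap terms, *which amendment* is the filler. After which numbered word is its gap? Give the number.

5

Pre-movement form: Ayaan can return which amendment to the committee before the deadline.
The filler 'which amendment' is interpreted as the direct object of 'return'. It moves to the left edge, and the trace sits right after 'return':
Which amendment can Ayaan return ___ to the committee before the deadline?
'return' is word 5.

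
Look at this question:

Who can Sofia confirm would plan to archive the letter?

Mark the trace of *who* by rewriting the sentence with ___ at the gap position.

Who can Sofia confirm ___ would plan to archive the letter?

Before movement: Sofia can confirm who would plan to archive the letter.
'who' is the subject of the clause embedded under 'confirm'. The gap is right after 'confirm'.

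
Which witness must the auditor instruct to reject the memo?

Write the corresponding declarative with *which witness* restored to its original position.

The auditor must instruct which witness to reject the memo.

'which witness' functions as the direct object of 'instruct'. Wh-movement fronts it, leaving a gap right after 'instruct':
Which witness must the auditor instruct ___ to reject the memo?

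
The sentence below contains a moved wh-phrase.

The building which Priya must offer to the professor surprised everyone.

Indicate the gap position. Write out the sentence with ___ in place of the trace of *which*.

'which' functions as the direct object of 'offer'. The gap is right after 'offer'.

The building which Priya must offer ___ to the professor surprised everyone.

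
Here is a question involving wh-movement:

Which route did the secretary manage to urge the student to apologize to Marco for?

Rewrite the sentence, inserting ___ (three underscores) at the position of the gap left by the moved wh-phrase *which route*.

Which route did the secretary manage to urge the student to apologize to Marco for ___?

Pre-movement form: The secretary did manage to urge the student to apologize to Marco for which route.
The filler 'which route' is interpreted as the object of the preposition 'for'. The gap is right after 'for'.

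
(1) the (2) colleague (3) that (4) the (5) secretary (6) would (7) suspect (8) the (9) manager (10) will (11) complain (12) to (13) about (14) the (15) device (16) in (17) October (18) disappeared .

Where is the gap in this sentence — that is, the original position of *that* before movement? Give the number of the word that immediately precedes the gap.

'that' functions as the object of the preposition 'to'. Fronting leaves a gap immediately after 'to':
The colleague that the secretary would suspect the manager will complain to ___ about the device in October disappeared.
'to' is word 12.

12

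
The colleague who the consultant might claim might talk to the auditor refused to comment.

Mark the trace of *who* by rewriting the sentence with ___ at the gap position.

The filler 'who' is interpreted as the subject of the clause embedded under 'claim'. The gap is right after 'claim'.

The colleague who the consultant might claim ___ might talk to the auditor refused to comment.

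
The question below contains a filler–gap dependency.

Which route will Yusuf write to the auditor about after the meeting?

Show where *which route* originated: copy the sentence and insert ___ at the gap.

Which route will Yusuf write to the auditor about ___ after the meeting?

Before movement: Yusuf will write to the auditor about which route after the meeting.
'which route' is the object of the preposition 'about'. The gap is right after 'about'.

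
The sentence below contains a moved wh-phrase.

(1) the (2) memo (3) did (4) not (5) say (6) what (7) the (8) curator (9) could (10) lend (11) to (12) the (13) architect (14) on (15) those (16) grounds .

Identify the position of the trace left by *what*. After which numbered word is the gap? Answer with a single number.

Before movement: The curator could lend what to the architect on those grounds.
'what' functions as the direct object of 'lend'. It moves to the left edge, and the trace sits right after 'lend':
The memo did not say what the curator could lend ___ to the architect on those grounds.
'lend' is word 10.

10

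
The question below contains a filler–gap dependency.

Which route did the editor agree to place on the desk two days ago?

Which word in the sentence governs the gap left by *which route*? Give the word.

Underlying clause: The editor did agree to place which route on the desk two days ago.
'which route' is the direct object of 'place'. It moves to the left edge, and the trace sits right after 'place':
Which route did the editor agree to place ___ on the desk two days ago?

place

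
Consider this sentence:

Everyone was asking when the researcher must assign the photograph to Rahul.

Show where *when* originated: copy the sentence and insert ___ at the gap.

In situ: The researcher must assign the photograph to Rahul when.
'when' is the temporal adjunct. The gap is right after 'Rahul'.

Everyone was asking when the researcher must assign the photograph to Rahul ___.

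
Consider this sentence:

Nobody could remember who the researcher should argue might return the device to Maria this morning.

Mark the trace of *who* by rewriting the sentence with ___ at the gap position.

Pre-movement form: The researcher should argue who might return the device to Maria this morning.
'who' is the subject of the clause embedded under 'argue'. The gap is right after 'argue'.

Nobody could remember who the researcher should argue ___ might return the device to Maria this morning.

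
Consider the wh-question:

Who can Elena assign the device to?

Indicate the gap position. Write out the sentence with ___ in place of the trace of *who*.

Before movement: Elena can assign the device to who.
'who' functions as the object of the preposition 'to' (recipient of 'assign'). The gap is right after 'to'.

Who can Elena assign the device to ___?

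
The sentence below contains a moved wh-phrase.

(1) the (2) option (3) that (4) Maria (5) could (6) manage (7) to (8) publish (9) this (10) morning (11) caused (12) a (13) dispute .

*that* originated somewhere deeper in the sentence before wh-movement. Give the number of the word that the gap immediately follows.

'that' is the direct object of 'publish'. Wh-movement fronts it, leaving a gap right after 'publish':
The option that Maria could manage to publish ___ this morning caused a dispute.
'publish' is word 8.

8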